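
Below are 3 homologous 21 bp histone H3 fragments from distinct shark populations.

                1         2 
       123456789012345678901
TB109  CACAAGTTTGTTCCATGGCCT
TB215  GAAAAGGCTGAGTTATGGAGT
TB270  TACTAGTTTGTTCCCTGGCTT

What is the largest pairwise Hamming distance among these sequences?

Pairwise Hamming distances:
  TB109 vs TB215: 10
  TB109 vs TB270: 4
  TB215 vs TB270: 12
The largest is 12, between TB215 and TB270.

12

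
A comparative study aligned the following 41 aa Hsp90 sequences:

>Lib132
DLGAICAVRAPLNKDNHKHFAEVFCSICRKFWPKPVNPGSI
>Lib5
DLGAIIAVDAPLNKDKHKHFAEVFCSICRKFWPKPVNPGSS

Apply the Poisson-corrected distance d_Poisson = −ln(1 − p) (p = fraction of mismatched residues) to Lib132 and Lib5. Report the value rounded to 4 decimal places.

The sequences differ at positions 6 (C/I), 9 (R/D), 16 (N/K), 41 (I/S).
p = 4/41 = 0.097561.
d = −ln(1 − 0.097561) = −ln(0.902439) = 0.1027.

0.1027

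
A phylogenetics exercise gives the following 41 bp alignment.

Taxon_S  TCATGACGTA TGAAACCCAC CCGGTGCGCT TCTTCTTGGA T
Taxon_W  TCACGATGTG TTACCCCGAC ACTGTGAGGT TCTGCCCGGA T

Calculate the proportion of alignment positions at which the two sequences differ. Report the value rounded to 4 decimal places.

0.3415

Mismatches occur at site 4 (T→C), site 7 (C→T), site 10 (A→G), site 12 (G→T), site 14 (A→C), site 15 (A→C), site 18 (C→G), site 21 (C→A), site 23 (G→T), site 27 (C→A), site 29 (C→G), site 34 (T→G), site 36 (T→C), site 37 (T→C).
There are 14 differences over 41 sites, so p = 14/41 = 0.3415.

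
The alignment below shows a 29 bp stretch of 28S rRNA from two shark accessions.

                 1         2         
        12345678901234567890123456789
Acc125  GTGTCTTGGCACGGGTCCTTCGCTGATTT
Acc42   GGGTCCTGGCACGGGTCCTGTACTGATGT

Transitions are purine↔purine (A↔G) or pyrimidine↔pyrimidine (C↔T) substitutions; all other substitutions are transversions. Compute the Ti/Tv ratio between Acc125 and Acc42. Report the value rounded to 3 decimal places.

The sequences differ at positions 2 (T/G, transversion), 6 (T/C, transition), 20 (T/G, transversion), 21 (C/T, transition), 22 (G/A, transition), 28 (T/G, transversion).
Of the 6 differences, 3 transitions and 3 transversions, so Ti/Tv = 3/3 = 1.000.

1.000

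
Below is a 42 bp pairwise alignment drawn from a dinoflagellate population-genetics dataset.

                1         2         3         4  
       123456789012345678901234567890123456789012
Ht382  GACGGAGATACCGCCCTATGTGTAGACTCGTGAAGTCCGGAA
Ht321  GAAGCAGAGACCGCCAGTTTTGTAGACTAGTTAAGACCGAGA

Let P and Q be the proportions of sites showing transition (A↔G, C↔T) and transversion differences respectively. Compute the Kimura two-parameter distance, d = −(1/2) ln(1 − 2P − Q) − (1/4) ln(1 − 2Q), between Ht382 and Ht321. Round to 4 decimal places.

The sequences differ at positions 3 (C/A, transversion), 5 (G/C, transversion), 9 (T/G, transversion), 16 (C/A, transversion), 17 (T/G, transversion), 18 (A/T, transversion), 20 (G/T, transversion), 29 (C/A, transversion), 32 (G/T, transversion), 36 (T/A, transversion), 40 (G/A, transition), 41 (A/G, transition).
Of the 12 differences, 2 transitions and 10 transversions over 42 sites: P = 2/42 = 0.047619, Q = 10/42 = 0.238095.
d = −0.5·ln(0.666667) − 0.25·ln(0.523810) = −0.5·(-0.405465) − 0.25·(-0.646626) = 0.3644.

0.3644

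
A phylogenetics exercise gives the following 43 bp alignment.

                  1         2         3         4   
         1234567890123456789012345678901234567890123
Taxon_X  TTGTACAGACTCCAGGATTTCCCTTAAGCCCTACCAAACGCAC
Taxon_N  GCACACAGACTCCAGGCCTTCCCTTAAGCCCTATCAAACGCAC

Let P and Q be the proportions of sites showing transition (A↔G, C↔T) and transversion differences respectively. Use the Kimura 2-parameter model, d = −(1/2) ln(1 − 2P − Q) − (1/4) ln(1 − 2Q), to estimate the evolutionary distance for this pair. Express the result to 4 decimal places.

0.1880

Mismatches occur at site 1 (T→G, transversion), site 2 (T→C, transition), site 3 (G→A, transition), site 4 (T→C, transition), site 17 (A→C, transversion), site 18 (T→C, transition), site 34 (C→T, transition).
Of the 7 differences, 5 transitions and 2 transversions over 43 sites: P = 5/43 = 0.116279, Q = 2/43 = 0.046512.
d = −0.5·ln(0.720930) − 0.25·ln(0.906976) = −0.5·(-0.327213) − 0.25·(-0.097639) = 0.1880.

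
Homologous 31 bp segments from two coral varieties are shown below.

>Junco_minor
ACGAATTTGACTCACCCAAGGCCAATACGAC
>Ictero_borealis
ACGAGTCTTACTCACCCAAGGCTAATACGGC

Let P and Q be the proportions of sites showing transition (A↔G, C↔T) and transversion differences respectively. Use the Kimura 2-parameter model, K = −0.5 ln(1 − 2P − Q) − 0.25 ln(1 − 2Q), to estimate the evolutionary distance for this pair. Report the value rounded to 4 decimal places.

0.1881

The sequences differ at positions 5 (A/G, transition), 7 (T/C, transition), 9 (G/T, transversion), 23 (C/T, transition), 30 (A/G, transition).
Of the 5 differences, 4 transitions and 1 transversion over 31 sites: P = 4/31 = 0.129032, Q = 1/31 = 0.032258.
d = −0.5·ln(0.709678) − 0.25·ln(0.935484) = −0.5·(-0.342944) − 0.25·(-0.066691) = 0.1881.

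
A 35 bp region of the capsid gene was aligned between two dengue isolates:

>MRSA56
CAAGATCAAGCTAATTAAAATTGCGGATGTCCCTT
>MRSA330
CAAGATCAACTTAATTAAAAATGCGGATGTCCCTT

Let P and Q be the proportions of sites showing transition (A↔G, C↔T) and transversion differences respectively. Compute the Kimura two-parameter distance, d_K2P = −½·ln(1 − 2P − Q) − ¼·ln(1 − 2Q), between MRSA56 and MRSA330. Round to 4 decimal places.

The sequences differ at positions 10 (G/C, transversion), 11 (C/T, transition), 21 (T/A, transversion).
Of the 3 differences, 1 transition and 2 transversions over 35 sites: P = 1/35 = 0.028571, Q = 2/35 = 0.057143.
d = −0.5·ln(0.885715) − 0.25·ln(0.885714) = −0.5·(-0.121360) − 0.25·(-0.121361) = 0.0910.

0.0910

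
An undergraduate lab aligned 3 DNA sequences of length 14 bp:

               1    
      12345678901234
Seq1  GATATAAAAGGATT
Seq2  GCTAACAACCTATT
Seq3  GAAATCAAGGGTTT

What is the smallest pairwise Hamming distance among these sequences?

Pairwise Hamming distances:
  Seq1 vs Seq2: 6
  Seq1 vs Seq3: 4
  Seq2 vs Seq3: 7
The smallest is 4, between Seq1 and Seq3.

4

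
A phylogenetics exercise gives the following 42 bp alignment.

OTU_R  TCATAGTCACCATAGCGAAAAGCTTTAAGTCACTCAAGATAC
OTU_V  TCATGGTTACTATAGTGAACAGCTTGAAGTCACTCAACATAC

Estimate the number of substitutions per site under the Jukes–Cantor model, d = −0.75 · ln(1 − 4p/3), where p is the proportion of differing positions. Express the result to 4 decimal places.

0.1885

The sequences differ at positions 5 (A/G), 8 (C/T), 11 (C/T), 16 (C/T), 20 (A/C), 26 (T/G), 38 (G/C).
p = 7/42 = 0.166667.
d = −0.75 · ln(1 − (4/3)·0.166667) = −0.75 · ln(0.777777) = −0.75 · (-0.251315) = 0.1885.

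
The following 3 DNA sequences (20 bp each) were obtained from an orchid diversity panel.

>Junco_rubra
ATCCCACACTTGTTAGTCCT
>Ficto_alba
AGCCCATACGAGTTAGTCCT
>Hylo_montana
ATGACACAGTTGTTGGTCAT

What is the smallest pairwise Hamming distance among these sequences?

Pairwise Hamming distances:
  Junco_rubra vs Ficto_alba: 4
  Junco_rubra vs Hylo_montana: 5
  Ficto_alba vs Hylo_montana: 9
The smallest is 4, between Junco_rubra and Ficto_alba.

4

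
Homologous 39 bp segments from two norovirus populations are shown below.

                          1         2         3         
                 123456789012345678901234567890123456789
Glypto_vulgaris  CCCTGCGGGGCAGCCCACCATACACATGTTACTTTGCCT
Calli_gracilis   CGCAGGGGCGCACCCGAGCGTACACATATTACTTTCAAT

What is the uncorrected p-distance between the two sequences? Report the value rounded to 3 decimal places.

0.308

Mismatches occur at site 2 (C↔G), site 4 (T↔A), site 6 (C↔G), site 9 (G↔C), site 13 (G↔C), site 16 (C↔G), site 18 (C↔G), site 20 (A↔G), site 28 (G↔A), site 36 (G↔C), site 37 (C↔A), site 38 (C↔A).
There are 12 differences over 39 sites, so p = 12/39 = 0.308.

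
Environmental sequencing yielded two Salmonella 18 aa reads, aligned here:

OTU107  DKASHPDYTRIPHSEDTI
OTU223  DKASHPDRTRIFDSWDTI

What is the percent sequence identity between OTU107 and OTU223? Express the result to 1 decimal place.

Mismatches occur at site 8 (Y→R), site 12 (P→F), site 13 (H→D), site 15 (E→W).
14 of the 18 sites match, so the percent identity is 14/18 × 100 = 77.8%.

77.8%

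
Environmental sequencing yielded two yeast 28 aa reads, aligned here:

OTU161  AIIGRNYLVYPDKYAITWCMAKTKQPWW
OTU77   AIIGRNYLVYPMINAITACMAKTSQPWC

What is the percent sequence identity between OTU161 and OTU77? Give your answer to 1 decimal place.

Mismatches occur at site 12 (D↔M), site 13 (K↔I), site 14 (Y↔N), site 18 (W↔A), site 24 (K↔S), site 28 (W↔C).
22 of the 28 sites match, so the percent identity is 22/28 × 100 = 78.6%.

78.6%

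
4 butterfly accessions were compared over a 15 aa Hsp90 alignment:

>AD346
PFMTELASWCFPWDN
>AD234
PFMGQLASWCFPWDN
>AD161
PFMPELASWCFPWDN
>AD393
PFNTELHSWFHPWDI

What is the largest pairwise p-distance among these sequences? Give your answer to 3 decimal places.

0.467

Pairwise Hamming distances:
  AD346 vs AD234: 2
  AD346 vs AD161: 1
  AD346 vs AD393: 5
  AD234 vs AD161: 2
  AD234 vs AD393: 7
  AD161 vs AD393: 6
The largest is 7 mismatches, between AD234 and AD393; p = 7/15 = 0.467.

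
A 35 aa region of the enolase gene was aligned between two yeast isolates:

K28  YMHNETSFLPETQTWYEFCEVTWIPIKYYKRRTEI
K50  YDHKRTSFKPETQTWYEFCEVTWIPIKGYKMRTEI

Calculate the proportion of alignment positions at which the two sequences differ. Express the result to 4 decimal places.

0.1714

Differing sites — 2:M/D; 4:N/K; 5:E/R; 9:L/K; 28:Y/G; 31:R/M.
There are 6 differences over 35 sites, so p = 6/35 = 0.1714.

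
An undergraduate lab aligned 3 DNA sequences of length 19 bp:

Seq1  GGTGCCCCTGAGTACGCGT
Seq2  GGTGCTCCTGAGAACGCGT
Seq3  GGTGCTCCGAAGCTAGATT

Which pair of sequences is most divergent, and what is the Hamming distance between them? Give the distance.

8

Pairwise Hamming distances:
  Seq1 vs Seq2: 2
  Seq1 vs Seq3: 8
  Seq2 vs Seq3: 7
The largest is 8, between Seq1 and Seq3.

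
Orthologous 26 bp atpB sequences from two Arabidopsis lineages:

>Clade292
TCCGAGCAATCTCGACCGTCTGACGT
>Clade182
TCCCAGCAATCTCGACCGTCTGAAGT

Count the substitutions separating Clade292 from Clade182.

Mismatches occur at site 4 (G→C), site 24 (C→A).
That gives 2 mismatches out of 26 aligned sites, so the Hamming distance is 2.

2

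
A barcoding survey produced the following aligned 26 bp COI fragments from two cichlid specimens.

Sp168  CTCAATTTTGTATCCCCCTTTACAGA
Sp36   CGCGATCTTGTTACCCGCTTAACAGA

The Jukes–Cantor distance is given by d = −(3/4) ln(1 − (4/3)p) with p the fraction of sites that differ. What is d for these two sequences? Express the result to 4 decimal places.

Differing sites — 2:T/G; 4:A/G; 7:T/C; 12:A/T; 13:T/A; 17:C/G; 21:T/A.
p = 7/26 = 0.269231.
d = −0.75 · ln(1 − (4/3)·0.269231) = −0.75 · ln(0.641025) = −0.75 · (-0.444687) = 0.3335.

0.3335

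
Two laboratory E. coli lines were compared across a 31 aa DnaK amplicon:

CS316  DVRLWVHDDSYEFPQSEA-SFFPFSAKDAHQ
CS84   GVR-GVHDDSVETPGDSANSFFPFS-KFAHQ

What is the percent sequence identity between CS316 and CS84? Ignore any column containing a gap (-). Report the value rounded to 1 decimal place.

Excluding the 3 gap columns leaves 28 comparable sites.
Differing sites — 1:D/G; 5:W/G; 11:Y/V; 13:F/T; 15:Q/G; 16:S/D; 17:E/S; 28:D/F.
20 of the 28 comparable sites match, so the percent identity is 20/28 × 100 = 71.4%.

71.4%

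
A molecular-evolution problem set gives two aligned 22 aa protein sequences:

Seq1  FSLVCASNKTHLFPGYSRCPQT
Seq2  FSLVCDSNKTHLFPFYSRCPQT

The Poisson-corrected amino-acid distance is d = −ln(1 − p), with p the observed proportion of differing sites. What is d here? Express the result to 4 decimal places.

Mismatches occur at site 6 (A↔D), site 15 (G↔F).
p = 2/22 = 0.090909.
d = −ln(1 − 0.090909) = −ln(0.909091) = 0.0953.

0.0953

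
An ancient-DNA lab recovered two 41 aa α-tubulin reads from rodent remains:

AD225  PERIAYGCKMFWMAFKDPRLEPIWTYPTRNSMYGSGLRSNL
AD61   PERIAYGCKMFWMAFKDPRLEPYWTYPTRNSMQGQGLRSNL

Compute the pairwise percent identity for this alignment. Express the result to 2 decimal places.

The sequences differ at positions 23 (I/Y), 33 (Y/Q), 35 (S/Q).
38 of the 41 sites match, so the percent identity is 38/41 × 100 = 92.68%.

92.68%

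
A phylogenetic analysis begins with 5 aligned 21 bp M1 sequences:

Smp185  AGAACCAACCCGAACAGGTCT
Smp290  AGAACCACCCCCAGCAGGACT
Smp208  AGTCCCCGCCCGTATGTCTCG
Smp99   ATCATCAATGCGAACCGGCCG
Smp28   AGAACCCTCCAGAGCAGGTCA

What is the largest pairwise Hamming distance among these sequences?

Pairwise Hamming distances:
  Smp185 vs Smp290: 4
  Smp185 vs Smp208: 10
  Smp185 vs Smp99: 8
  Smp185 vs Smp28: 5
  Smp290 vs Smp208: 13
  Smp290 vs Smp99: 11
  Smp290 vs Smp28: 6
  Smp208 vs Smp99: 14
  Smp208 vs Smp28: 11
  Smp99 vs Smp28: 12
The largest is 14, between Smp208 and Smp99.

14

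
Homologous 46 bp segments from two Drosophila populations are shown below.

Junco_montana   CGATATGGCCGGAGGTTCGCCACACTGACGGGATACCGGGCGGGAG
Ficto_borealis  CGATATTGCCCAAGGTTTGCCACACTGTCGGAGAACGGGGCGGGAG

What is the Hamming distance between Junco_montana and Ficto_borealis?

9

The sequences differ at positions 7 (G/T), 11 (G/C), 12 (G/A), 18 (C/T), 28 (A/T), 32 (G/A), 33 (A/G), 34 (T/A), 37 (C/G).
That gives 9 mismatches out of 46 aligned sites, so the Hamming distance is 9.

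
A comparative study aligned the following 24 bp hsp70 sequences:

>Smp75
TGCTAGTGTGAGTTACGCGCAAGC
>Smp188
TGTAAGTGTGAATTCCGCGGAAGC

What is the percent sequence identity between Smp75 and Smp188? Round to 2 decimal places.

Mismatches occur at site 3 (C→T), site 4 (T→A), site 12 (G→A), site 15 (A→C), site 20 (C→G).
19 of the 24 sites match, so the percent identity is 19/24 × 100 = 79.17%.

79.17%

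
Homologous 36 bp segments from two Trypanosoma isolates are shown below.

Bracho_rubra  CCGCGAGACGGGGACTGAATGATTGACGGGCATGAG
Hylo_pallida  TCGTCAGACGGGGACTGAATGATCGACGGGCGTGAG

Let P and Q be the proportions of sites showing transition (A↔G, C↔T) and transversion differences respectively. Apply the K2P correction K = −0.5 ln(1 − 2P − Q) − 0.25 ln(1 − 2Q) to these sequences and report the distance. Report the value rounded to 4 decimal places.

0.1581

The sequences differ at positions 1 (C/T, transition), 4 (C/T, transition), 5 (G/C, transversion), 24 (T/C, transition), 32 (A/G, transition).
Of the 5 differences, 4 transitions and 1 transversion over 36 sites: P = 4/36 = 0.111111, Q = 1/36 = 0.027778.
d = −0.5·ln(0.750000) − 0.25·ln(0.944444) = −0.5·(-0.287682) − 0.25·(-0.057159) = 0.1581.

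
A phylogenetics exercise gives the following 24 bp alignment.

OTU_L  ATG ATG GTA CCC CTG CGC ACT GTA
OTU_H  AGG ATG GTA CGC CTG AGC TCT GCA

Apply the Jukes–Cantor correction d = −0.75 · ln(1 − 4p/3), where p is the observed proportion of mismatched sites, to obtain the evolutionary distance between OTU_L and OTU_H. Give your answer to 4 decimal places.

Differing sites — 2:T/G; 11:C/G; 16:C/A; 19:A/T; 23:T/C.
p = 5/24 = 0.208333.
d = −0.75 · ln(1 − (4/3)·0.208333) = −0.75 · ln(0.722223) = −0.75 · (-0.325421) = 0.2441.

0.2441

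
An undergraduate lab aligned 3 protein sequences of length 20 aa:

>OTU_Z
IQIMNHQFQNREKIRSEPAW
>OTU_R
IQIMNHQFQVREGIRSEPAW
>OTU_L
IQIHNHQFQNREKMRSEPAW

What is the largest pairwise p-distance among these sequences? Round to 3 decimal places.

0.200

Pairwise Hamming distances:
  OTU_Z vs OTU_R: 2
  OTU_Z vs OTU_L: 2
  OTU_R vs OTU_L: 4
The largest is 4 mismatches, between OTU_R and OTU_L; p = 4/20 = 0.200.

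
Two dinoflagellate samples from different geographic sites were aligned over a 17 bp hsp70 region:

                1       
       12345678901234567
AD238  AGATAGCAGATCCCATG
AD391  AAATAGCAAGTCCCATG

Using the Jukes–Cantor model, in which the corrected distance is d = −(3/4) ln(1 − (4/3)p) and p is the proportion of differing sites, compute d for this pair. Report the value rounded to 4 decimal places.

0.2012

Mismatches occur at site 2 (G/A), site 9 (G/A), site 10 (A/G).
p = 3/17 = 0.176471.
d = −0.75 · ln(1 − (4/3)·0.176471) = −0.75 · ln(0.764705) = −0.75 · (-0.268265) = 0.2012.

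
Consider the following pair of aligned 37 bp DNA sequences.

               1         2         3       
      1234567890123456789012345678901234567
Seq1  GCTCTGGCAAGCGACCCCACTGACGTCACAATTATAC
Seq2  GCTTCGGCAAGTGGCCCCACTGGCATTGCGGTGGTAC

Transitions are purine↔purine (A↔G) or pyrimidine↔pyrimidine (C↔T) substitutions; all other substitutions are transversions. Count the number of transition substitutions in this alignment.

Differing sites — 4:C/T (Ti); 5:T/C (Ti); 12:C/T (Ti); 14:A/G (Ti); 23:A/G (Ti); 25:G/A (Ti); 27:C/T (Ti); 28:A/G (Ti); 30:A/G (Ti); 31:A/G (Ti); 33:T/G (Tv); 34:A/G (Ti).
Of the 12 differences, 11 transitions and 1 transversion, so the answer is 11.

11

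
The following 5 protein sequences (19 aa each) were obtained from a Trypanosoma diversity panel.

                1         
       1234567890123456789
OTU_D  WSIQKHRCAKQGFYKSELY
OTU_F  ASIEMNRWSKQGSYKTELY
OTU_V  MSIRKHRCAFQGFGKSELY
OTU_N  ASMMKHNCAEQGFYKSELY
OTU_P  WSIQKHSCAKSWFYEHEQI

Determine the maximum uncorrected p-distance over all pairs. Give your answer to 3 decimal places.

Pairwise Hamming distances:
  OTU_D vs OTU_F: 8
  OTU_D vs OTU_V: 4
  OTU_D vs OTU_N: 5
  OTU_D vs OTU_P: 7
  OTU_F vs OTU_V: 10
  OTU_F vs OTU_N: 10
  OTU_F vs OTU_P: 14
  OTU_V vs OTU_N: 6
  OTU_V vs OTU_P: 11
  OTU_N vs OTU_P: 11
The largest is 14 mismatches, between OTU_F and OTU_P; p = 14/19 = 0.737.

0.737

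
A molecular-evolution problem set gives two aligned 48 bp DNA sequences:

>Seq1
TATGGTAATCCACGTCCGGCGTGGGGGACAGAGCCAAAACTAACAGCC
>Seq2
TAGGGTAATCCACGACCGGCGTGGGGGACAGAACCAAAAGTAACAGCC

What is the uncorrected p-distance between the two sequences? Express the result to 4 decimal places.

Mismatches occur at site 3 (T→G), site 15 (T→A), site 33 (G→A), site 40 (C→G).
There are 4 differences over 48 sites, so p = 4/48 = 0.0833.

0.0833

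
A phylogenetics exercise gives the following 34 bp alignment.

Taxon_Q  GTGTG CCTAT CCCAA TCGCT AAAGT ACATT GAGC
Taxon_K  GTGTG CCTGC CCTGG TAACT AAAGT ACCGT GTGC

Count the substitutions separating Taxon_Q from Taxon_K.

10

Mismatches occur at site 9 (A/G), site 10 (T/C), site 13 (C/T), site 14 (A/G), site 15 (A/G), site 17 (C/A), site 18 (G/A), site 28 (A/C), site 29 (T/G), site 32 (A/T).
That gives 10 mismatches out of 34 aligned sites, so the Hamming distance is 10.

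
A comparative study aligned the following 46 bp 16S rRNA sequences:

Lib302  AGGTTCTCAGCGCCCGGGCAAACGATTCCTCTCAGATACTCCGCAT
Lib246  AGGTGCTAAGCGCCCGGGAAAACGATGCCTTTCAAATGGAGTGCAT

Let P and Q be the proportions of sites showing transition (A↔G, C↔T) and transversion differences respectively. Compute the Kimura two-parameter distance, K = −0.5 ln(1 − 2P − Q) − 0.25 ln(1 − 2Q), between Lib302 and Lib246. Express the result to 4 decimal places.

0.2881

Differing sites — 5:T/G (Tv); 8:C/A (Tv); 19:C/A (Tv); 27:T/G (Tv); 31:C/T (Ti); 35:G/A (Ti); 38:A/G (Ti); 39:C/G (Tv); 40:T/A (Tv); 41:C/G (Tv); 42:C/T (Ti).
Of the 11 differences, 4 transitions and 7 transversions over 46 sites: P = 4/46 = 0.086957, Q = 7/46 = 0.152174.
d = −0.5·ln(0.673912) − 0.25·ln(0.695652) = −0.5·(-0.394656) − 0.25·(-0.362906) = 0.2881.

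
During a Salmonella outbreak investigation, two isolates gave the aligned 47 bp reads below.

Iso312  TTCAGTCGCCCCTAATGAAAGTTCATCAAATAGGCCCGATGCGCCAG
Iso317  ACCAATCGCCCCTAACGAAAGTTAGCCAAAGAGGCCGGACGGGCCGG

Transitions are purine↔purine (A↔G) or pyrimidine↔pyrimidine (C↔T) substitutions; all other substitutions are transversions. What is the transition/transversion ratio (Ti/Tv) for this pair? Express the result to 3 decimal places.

Mismatches occur at site 1 (T/A, transversion), site 2 (T/C, transition), site 5 (G/A, transition), site 16 (T/C, transition), site 24 (C/A, transversion), site 25 (A/G, transition), site 26 (T/C, transition), site 31 (T/G, transversion), site 37 (C/G, transversion), site 40 (T/C, transition), site 42 (C/G, transversion), site 46 (A/G, transition).
Of the 12 differences, 7 transitions and 5 transversions, so Ti/Tv = 7/5 = 1.400.

1.400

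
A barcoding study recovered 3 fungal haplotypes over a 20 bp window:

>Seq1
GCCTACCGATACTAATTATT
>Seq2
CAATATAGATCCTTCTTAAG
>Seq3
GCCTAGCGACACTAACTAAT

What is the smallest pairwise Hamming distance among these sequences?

Pairwise Hamming distances:
  Seq1 vs Seq2: 10
  Seq1 vs Seq3: 4
  Seq2 vs Seq3: 11
The smallest is 4, between Seq1 and Seq3.

4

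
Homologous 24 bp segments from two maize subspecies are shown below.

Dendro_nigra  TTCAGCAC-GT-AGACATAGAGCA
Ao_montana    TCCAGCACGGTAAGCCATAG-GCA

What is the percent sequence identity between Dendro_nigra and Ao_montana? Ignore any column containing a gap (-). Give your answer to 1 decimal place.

90.5%

Excluding the 3 gap columns leaves 21 comparable sites.
Differing sites — 2:T/C; 15:A/C.
19 of the 21 comparable sites match, so the percent identity is 19/21 × 100 = 90.5%.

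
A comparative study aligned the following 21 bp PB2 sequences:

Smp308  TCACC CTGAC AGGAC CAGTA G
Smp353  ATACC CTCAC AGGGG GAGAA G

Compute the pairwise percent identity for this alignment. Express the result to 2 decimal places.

Differing sites — 1:T/A; 2:C/T; 8:G/C; 14:A/G; 15:C/G; 16:C/G; 19:T/A.
14 of the 21 sites match, so the percent identity is 14/21 × 100 = 66.67%.

66.67%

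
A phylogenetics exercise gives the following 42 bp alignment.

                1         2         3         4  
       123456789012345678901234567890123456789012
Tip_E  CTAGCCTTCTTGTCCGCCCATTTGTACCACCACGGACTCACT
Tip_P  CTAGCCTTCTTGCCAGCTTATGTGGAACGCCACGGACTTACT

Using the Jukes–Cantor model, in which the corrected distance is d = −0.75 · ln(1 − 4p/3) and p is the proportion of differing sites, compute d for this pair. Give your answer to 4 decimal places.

0.2524

The sequences differ at positions 13 (T/C), 15 (C/A), 18 (C/T), 19 (C/T), 22 (T/G), 25 (T/G), 27 (C/A), 29 (A/G), 39 (C/T).
p = 9/42 = 0.214286.
d = −0.75 · ln(1 − (4/3)·0.214286) = −0.75 · ln(0.714285) = −0.75 · (-0.336473) = 0.2524.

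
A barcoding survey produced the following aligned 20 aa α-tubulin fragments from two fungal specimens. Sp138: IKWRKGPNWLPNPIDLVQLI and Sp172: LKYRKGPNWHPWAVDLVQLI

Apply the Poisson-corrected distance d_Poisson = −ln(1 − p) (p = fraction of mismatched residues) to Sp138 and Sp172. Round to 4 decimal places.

0.3567

Differing sites — 1:I/L; 3:W/Y; 10:L/H; 12:N/W; 13:P/A; 14:I/V.
p = 6/20 = 0.300000.
d = −ln(1 − 0.300000) = −ln(0.700000) = 0.3567.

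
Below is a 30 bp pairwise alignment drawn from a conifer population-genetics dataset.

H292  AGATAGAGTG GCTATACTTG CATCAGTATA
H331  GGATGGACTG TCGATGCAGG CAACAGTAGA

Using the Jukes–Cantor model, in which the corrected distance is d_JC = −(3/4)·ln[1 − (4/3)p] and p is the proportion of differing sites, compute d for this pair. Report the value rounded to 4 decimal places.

0.4408

Mismatches occur at site 1 (A↔G), site 5 (A↔G), site 8 (G↔C), site 11 (G↔T), site 13 (T↔G), site 16 (A↔G), site 18 (T↔A), site 19 (T↔G), site 23 (T↔A), site 29 (T↔G).
p = 10/30 = 0.333333.
d = −0.75 · ln(1 − (4/3)·0.333333) = −0.75 · ln(0.555556) = −0.75 · (-0.587786) = 0.4408.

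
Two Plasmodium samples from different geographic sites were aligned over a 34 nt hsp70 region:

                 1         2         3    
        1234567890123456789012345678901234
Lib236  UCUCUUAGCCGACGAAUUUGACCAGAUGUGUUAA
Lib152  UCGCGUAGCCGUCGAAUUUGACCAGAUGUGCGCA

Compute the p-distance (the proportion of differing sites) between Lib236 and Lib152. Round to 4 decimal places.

Mismatches occur at site 3 (U→G), site 5 (U→G), site 12 (A→U), site 31 (U→C), site 32 (U→G), site 33 (A→C).
There are 6 differences over 34 sites, so p = 6/34 = 0.1765.

0.1765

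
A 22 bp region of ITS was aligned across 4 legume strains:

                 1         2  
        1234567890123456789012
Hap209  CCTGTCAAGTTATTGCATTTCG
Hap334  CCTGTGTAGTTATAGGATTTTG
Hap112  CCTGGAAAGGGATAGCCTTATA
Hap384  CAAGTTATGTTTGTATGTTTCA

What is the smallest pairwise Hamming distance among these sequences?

5

Pairwise Hamming distances:
  Hap209 vs Hap334: 5
  Hap209 vs Hap112: 9
  Hap209 vs Hap384: 10
  Hap334 vs Hap112: 9
  Hap334 vs Hap384: 13
  Hap112 vs Hap384: 15
The smallest is 5, between Hap209 and Hap334.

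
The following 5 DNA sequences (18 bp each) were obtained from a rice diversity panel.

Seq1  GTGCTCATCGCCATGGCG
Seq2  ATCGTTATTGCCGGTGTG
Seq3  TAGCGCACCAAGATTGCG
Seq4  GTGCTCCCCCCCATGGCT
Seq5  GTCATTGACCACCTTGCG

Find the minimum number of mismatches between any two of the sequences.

Pairwise Hamming distances:
  Seq1 vs Seq2: 9
  Seq1 vs Seq3: 8
  Seq1 vs Seq4: 4
  Seq1 vs Seq5: 9
  Seq2 vs Seq3: 14
  Seq2 vs Seq4: 13
  Seq2 vs Seq5: 10
  Seq3 vs Seq4: 9
  Seq3 vs Seq5: 11
  Seq4 vs Seq5: 9
The smallest is 4, between Seq1 and Seq4.

4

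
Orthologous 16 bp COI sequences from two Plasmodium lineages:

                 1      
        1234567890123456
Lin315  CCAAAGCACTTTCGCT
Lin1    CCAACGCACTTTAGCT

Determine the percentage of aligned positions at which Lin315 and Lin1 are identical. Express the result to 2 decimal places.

Mismatches occur at site 5 (A↔C), site 13 (C↔A).
14 of the 16 sites match, so the percent identity is 14/16 × 100 = 87.50%.

87.50%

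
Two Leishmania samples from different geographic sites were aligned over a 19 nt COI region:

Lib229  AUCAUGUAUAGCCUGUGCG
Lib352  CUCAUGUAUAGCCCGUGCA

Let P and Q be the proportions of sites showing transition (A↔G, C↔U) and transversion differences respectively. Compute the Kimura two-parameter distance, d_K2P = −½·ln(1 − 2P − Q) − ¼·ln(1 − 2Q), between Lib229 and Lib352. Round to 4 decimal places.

Mismatches occur at site 1 (A/C, transversion), site 14 (U/C, transition), site 19 (G/A, transition).
Of the 3 differences, 2 transitions and 1 transversion over 19 sites: P = 2/19 = 0.105263, Q = 1/19 = 0.052632.
d = −0.5·ln(0.736842) − 0.25·ln(0.894736) = −0.5·(-0.305382) − 0.25·(-0.111227) = 0.1805.

0.1805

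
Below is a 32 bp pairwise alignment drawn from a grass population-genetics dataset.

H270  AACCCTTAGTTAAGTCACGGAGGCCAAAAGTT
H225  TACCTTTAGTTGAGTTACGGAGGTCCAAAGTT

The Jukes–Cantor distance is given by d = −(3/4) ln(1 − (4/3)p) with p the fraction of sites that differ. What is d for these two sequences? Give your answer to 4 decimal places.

Mismatches occur at site 1 (A↔T), site 5 (C↔T), site 12 (A↔G), site 16 (C↔T), site 24 (C↔T), site 26 (A↔C).
p = 6/32 = 0.187500.
d = −0.75 · ln(1 − (4/3)·0.187500) = −0.75 · ln(0.750000) = −0.75 · (-0.287682) = 0.2158.

0.2158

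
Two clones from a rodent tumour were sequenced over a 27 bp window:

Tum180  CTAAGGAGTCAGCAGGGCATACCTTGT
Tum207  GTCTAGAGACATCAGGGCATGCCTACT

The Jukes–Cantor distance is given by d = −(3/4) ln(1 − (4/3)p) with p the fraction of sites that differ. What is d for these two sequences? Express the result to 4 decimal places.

0.4408

The sequences differ at positions 1 (C/G), 3 (A/C), 4 (A/T), 5 (G/A), 9 (T/A), 12 (G/T), 21 (A/G), 25 (T/A), 26 (G/C).
p = 9/27 = 0.333333.
d = −0.75 · ln(1 − (4/3)·0.333333) = −0.75 · ln(0.555556) = −0.75 · (-0.587786) = 0.4408.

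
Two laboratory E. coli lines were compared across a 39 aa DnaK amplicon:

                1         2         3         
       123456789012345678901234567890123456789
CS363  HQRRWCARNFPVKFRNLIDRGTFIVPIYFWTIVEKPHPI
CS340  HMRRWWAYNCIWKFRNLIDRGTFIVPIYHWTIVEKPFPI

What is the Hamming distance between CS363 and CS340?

Mismatches occur at site 2 (Q↔M), site 6 (C↔W), site 8 (R↔Y), site 10 (F↔C), site 11 (P↔I), site 12 (V↔W), site 29 (F↔H), site 37 (H↔F).
That gives 8 mismatches out of 39 aligned sites, so the Hamming distance is 8.

8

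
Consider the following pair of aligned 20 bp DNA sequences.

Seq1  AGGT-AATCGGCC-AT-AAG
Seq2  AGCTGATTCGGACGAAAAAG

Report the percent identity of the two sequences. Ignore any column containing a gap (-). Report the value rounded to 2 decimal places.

76.47%

Excluding the 3 gap columns leaves 17 comparable sites.
Mismatches occur at site 3 (G↔C), site 7 (A↔T), site 12 (C↔A), site 16 (T↔A).
13 of the 17 comparable sites match, so the percent identity is 13/17 × 100 = 76.47%.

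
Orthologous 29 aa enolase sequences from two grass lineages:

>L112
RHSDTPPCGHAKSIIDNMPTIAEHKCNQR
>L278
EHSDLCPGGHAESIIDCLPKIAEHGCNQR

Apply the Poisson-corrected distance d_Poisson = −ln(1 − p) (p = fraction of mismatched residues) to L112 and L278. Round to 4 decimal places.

The sequences differ at positions 1 (R/E), 5 (T/L), 6 (P/C), 8 (C/G), 12 (K/E), 17 (N/C), 18 (M/L), 20 (T/K), 25 (K/G).
p = 9/29 = 0.310345.
d = −ln(1 − 0.310345) = −ln(0.689655) = 0.3716.

0.3716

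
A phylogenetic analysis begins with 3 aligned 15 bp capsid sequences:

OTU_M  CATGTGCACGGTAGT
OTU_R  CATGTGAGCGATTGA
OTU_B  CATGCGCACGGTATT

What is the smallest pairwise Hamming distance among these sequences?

Pairwise Hamming distances:
  OTU_M vs OTU_R: 5
  OTU_M vs OTU_B: 2
  OTU_R vs OTU_B: 7
The smallest is 2, between OTU_M and OTU_B.

2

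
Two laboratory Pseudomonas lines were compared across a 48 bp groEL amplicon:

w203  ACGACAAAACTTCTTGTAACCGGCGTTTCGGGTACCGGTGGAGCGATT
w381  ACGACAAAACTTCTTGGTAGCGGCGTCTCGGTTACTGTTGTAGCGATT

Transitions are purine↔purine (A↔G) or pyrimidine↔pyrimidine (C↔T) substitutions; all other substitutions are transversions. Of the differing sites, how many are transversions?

Differing sites — 17:T/G (Tv); 18:A/T (Tv); 20:C/G (Tv); 27:T/C (Ti); 32:G/T (Tv); 36:C/T (Ti); 38:G/T (Tv); 41:G/T (Tv).
Of the 8 differences, 2 transitions and 6 transversions, so the answer is 6.

6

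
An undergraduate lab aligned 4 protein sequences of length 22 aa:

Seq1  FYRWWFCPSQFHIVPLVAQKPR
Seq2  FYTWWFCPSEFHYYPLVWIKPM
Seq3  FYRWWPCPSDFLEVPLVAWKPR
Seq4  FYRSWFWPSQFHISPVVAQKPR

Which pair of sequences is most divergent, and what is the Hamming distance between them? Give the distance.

Pairwise Hamming distances:
  Seq1 vs Seq2: 7
  Seq1 vs Seq3: 5
  Seq1 vs Seq4: 4
  Seq2 vs Seq3: 9
  Seq2 vs Seq4: 10
  Seq3 vs Seq4: 9
The largest is 10, between Seq2 and Seq4.

10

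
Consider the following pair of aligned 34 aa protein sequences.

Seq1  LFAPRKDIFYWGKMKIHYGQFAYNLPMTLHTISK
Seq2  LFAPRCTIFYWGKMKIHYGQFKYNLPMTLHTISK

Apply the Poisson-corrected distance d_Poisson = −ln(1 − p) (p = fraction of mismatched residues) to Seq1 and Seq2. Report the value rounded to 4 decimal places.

0.0924

Differing sites — 6:K/C; 7:D/T; 22:A/K.
p = 3/34 = 0.088235.
d = −ln(1 − 0.088235) = −ln(0.911765) = 0.0924.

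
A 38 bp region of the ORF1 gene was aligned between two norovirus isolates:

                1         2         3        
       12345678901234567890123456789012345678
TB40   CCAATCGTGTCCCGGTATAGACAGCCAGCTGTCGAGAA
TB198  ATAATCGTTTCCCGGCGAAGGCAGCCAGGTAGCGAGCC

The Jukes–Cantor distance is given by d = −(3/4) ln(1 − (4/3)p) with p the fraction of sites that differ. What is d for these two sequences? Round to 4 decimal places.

0.4099

Mismatches occur at site 1 (C/A), site 2 (C/T), site 9 (G/T), site 16 (T/C), site 17 (A/G), site 18 (T/A), site 21 (A/G), site 29 (C/G), site 31 (G/A), site 32 (T/G), site 37 (A/C), site 38 (A/C).
p = 12/38 = 0.315789.
d = −0.75 · ln(1 − (4/3)·0.315789) = −0.75 · ln(0.578948) = −0.75 · (-0.546543) = 0.4099.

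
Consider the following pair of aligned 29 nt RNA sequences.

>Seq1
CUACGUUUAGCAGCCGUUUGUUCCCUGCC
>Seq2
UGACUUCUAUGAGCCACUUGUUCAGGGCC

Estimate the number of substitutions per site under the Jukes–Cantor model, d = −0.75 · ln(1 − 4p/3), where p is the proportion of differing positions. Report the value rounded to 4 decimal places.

The sequences differ at positions 1 (C/U), 2 (U/G), 5 (G/U), 7 (U/C), 10 (G/U), 11 (C/G), 16 (G/A), 17 (U/C), 24 (C/A), 25 (C/G), 26 (U/G).
p = 11/29 = 0.379310.
d = −0.75 · ln(1 − (4/3)·0.379310) = −0.75 · ln(0.494253) = −0.75 · (-0.704708) = 0.5285.

0.5285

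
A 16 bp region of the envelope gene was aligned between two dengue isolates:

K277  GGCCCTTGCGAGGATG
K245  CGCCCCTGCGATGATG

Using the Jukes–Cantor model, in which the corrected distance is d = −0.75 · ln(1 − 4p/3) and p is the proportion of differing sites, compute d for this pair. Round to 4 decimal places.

The sequences differ at positions 1 (G/C), 6 (T/C), 12 (G/T).
p = 3/16 = 0.187500.
d = −0.75 · ln(1 − (4/3)·0.187500) = −0.75 · ln(0.750000) = −0.75 · (-0.287682) = 0.2158.

0.2158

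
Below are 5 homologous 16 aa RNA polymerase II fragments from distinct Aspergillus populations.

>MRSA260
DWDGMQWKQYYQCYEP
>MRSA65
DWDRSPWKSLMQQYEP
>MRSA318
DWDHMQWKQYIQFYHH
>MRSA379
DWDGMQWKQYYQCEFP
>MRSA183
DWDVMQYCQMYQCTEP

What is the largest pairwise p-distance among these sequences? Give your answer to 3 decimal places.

0.625

Pairwise Hamming distances:
  MRSA260 vs MRSA65: 7
  MRSA260 vs MRSA318: 5
  MRSA260 vs MRSA379: 2
  MRSA260 vs MRSA183: 5
  MRSA65 vs MRSA318: 9
  MRSA65 vs MRSA379: 9
  MRSA65 vs MRSA183: 10
  MRSA318 vs MRSA379: 6
  MRSA318 vs MRSA183: 9
  MRSA379 vs MRSA183: 6
The largest is 10 mismatches, between MRSA65 and MRSA183; p = 10/16 = 0.625.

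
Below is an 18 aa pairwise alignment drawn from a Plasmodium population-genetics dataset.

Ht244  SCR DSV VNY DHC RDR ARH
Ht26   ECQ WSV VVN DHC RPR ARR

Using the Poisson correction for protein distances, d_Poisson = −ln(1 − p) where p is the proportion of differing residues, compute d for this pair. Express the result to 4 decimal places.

0.4925

Mismatches occur at site 1 (S↔E), site 3 (R↔Q), site 4 (D↔W), site 8 (N↔V), site 9 (Y↔N), site 14 (D↔P), site 18 (H↔R).
p = 7/18 = 0.388889.
d = −ln(1 − 0.388889) = −ln(0.611111) = 0.4925.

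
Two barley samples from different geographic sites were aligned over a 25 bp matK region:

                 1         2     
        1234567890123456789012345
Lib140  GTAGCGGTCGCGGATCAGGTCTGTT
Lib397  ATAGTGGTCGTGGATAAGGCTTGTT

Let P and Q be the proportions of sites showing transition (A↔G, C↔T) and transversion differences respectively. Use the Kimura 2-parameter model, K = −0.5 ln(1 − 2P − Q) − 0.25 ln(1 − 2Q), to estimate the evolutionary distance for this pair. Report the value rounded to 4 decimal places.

Differing sites — 1:G/A (Ti); 5:C/T (Ti); 11:C/T (Ti); 16:C/A (Tv); 20:T/C (Ti); 21:C/T (Ti).
Of the 6 differences, 5 transitions and 1 transversion over 25 sites: P = 5/25 = 0.200000, Q = 1/25 = 0.040000.
d = −0.5·ln(0.560000) − 0.25·ln(0.920000) = −0.5·(-0.579818) − 0.25·(-0.083382) = 0.3108.

0.3108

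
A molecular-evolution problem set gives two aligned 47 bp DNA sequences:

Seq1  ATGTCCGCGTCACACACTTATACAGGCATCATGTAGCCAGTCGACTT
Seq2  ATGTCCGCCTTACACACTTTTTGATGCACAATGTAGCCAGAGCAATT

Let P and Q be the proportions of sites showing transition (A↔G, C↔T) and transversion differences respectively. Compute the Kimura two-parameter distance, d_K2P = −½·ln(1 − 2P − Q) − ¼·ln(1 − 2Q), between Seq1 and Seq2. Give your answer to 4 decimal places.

The sequences differ at positions 9 (G/C, transversion), 11 (C/T, transition), 20 (A/T, transversion), 22 (A/T, transversion), 23 (C/G, transversion), 25 (G/T, transversion), 29 (T/C, transition), 30 (C/A, transversion), 41 (T/A, transversion), 42 (C/G, transversion), 43 (G/C, transversion), 45 (C/A, transversion).
Of the 12 differences, 2 transitions and 10 transversions over 47 sites: P = 2/47 = 0.042553, Q = 10/47 = 0.212766.
d = −0.5·ln(0.702128) − 0.25·ln(0.574468) = −0.5·(-0.353640) − 0.25·(-0.554311) = 0.3154.

0.3154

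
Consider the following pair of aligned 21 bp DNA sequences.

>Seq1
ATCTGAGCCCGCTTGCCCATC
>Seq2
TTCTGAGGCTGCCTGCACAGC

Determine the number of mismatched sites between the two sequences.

Differing sites — 1:A/T; 8:C/G; 10:C/T; 13:T/C; 17:C/A; 20:T/G.
That gives 6 mismatches out of 21 aligned sites, so the Hamming distance is 6.

6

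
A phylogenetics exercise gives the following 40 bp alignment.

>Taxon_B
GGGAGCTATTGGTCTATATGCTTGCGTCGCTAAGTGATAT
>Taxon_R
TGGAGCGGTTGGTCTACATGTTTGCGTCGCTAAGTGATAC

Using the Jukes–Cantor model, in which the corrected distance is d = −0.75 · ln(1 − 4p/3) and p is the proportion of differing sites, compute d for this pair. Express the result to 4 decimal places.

0.1674

Differing sites — 1:G/T; 7:T/G; 8:A/G; 17:T/C; 21:C/T; 40:T/C.
p = 6/40 = 0.150000.
d = −0.75 · ln(1 − (4/3)·0.150000) = −0.75 · ln(0.800000) = −0.75 · (-0.223144) = 0.1674.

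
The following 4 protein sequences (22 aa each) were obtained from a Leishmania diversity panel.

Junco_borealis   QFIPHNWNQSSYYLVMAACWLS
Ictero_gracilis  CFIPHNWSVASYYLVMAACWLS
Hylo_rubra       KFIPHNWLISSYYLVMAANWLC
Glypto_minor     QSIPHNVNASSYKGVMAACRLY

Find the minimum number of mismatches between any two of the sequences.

Pairwise Hamming distances:
  Junco_borealis vs Ictero_gracilis: 4
  Junco_borealis vs Hylo_rubra: 5
  Junco_borealis vs Glypto_minor: 7
  Ictero_gracilis vs Hylo_rubra: 6
  Ictero_gracilis vs Glypto_minor: 10
  Hylo_rubra vs Glypto_minor: 10
The smallest is 4, between Junco_borealis and Ictero_gracilis.

4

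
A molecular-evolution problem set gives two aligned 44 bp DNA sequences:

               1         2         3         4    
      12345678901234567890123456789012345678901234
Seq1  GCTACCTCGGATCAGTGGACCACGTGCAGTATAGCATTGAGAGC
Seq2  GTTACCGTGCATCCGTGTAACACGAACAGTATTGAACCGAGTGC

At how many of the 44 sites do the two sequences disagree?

14

The sequences differ at positions 2 (C/T), 7 (T/G), 8 (C/T), 10 (G/C), 14 (A/C), 18 (G/T), 20 (C/A), 25 (T/A), 26 (G/A), 33 (A/T), 35 (C/A), 37 (T/C), 38 (T/C), 42 (A/T).
That gives 14 mismatches out of 44 aligned sites, so the Hamming distance is 14.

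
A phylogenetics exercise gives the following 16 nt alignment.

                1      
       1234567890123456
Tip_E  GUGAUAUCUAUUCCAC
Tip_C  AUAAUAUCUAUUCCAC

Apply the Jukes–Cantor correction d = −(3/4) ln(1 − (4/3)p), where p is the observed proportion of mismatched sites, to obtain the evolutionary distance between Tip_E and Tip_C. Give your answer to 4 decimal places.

0.1367

Mismatches occur at site 1 (G↔A), site 3 (G↔A).
p = 2/16 = 0.125000.
d = −0.75 · ln(1 − (4/3)·0.125000) = −0.75 · ln(0.833333) = −0.75 · (-0.182322) = 0.1367.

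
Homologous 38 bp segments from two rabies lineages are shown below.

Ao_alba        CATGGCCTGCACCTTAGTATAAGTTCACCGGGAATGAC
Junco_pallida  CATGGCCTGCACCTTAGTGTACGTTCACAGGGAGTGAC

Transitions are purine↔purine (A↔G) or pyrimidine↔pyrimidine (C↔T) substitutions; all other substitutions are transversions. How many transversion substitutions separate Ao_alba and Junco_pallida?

Mismatches occur at site 19 (A/G, transition), site 22 (A/C, transversion), site 29 (C/A, transversion), site 34 (A/G, transition).
Of the 4 differences, 2 transitions and 2 transversions, so the answer is 2.

2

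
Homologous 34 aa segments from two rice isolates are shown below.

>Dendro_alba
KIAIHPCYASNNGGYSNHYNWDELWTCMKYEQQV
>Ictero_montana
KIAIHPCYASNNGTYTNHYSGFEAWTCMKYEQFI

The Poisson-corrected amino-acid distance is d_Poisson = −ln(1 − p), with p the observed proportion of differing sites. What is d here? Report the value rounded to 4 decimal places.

0.2683

Mismatches occur at site 14 (G→T), site 16 (S→T), site 20 (N→S), site 21 (W→G), site 22 (D→F), site 24 (L→A), site 33 (Q→F), site 34 (V→I).
p = 8/34 = 0.235294.
d = −ln(1 − 0.235294) = −ln(0.764706) = 0.2683.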